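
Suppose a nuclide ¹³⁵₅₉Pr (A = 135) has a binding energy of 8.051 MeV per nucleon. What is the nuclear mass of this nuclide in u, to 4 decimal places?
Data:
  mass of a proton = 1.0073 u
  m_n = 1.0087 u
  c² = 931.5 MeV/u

Total binding energy = 135 × 8.051 = 1086.885 MeV
Mass defect = 1086.885 MeV / (931.5 MeV/u) = 1.166812 u
Constituent mass = 59(1.0073) + 76(1.0087) = 136.0919 u
Nuclear mass = 136.0919 − 1.166812 = 134.925088 u ≈ 134.9251 u (to 4 decimal places)

134.9251 u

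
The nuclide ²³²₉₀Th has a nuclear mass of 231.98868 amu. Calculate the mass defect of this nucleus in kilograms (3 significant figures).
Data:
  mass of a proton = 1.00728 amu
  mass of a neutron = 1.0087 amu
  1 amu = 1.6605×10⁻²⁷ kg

Σm = 90·m_p + 142·m_n = 90.65520 + 143.2354 = 233.89060 amu
Mass defect Δm = 233.89060 − 231.98868 = 1.90192 amu
In SI units: 1.90192 amu × 1.6605×10⁻²⁷ kg/amu = 3.1581e-27 kg

3.16e-27 kg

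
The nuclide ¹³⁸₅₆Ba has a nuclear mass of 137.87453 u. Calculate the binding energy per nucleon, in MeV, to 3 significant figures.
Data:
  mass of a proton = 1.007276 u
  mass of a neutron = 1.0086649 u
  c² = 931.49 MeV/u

Mass of separated nucleons = 56(1.007276) + 82(1.0086649) = 56.407456 + 82.7105218 = 139.1179778 u
Mass defect Δm = 139.1179778 − 137.87453 = 1.2434478 u
E_B = 1.2434478 × 931.49 = 1158.26 MeV
Dividing by A = 138 gives 8.393 MeV per nucleon.

8.39 MeV/nucleon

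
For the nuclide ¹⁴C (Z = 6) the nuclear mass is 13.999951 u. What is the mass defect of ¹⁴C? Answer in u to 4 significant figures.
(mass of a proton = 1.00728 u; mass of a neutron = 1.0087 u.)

Σm = 6·m_p + 8·m_n = 6.04368 + 8.0696 = 14.11328 u
Mass defect Δm = 14.11328 − 13.999951 = 0.113329 u

0.1133 u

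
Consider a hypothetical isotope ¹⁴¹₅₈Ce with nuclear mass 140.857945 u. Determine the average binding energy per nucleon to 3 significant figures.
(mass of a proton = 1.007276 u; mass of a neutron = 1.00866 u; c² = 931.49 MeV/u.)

Total constituent mass: 58 × 1.007276 + 83 × 1.00866 = 142.140788 u
Δm = 142.140788 − 140.857945 = 1.282843 u
E_B = 1.282843 × 931.49 = 1194.96 MeV
Per nucleon: 1194.96 / 141 = 8.4749 MeV

8.47 MeV/nucleon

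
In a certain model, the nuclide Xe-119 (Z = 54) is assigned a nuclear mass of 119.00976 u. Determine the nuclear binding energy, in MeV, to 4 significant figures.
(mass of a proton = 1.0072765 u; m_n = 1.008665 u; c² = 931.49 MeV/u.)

881.6 MeV

The nucleus contains 54 protons and 119 − 54 = 65 neutrons.
Total constituent mass: 54 × 1.0072765 + 65 × 1.008665 = 119.9561560 u
Mass defect Δm = 119.9561560 − 119.00976 = 0.9463960 u
E_B = 0.9463960 × 931.49 = 881.558 MeV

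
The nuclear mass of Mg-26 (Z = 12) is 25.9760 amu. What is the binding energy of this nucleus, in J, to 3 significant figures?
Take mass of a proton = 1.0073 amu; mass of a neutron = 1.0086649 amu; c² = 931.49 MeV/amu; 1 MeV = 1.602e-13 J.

3.48e-11 J

With 12 protons and 14 neutrons (A = 26):
Total constituent mass: 12 × 1.0073 + 14 × 1.0086649 = 26.2089086 amu
Δm = 26.2089086 − 25.9760 = 0.2329086 amu
E_B = 0.2329086 × 931.49 = 216.952 MeV
In joules: 216.952 MeV × 1.602e-13 J/MeV = 3.4756e-11 J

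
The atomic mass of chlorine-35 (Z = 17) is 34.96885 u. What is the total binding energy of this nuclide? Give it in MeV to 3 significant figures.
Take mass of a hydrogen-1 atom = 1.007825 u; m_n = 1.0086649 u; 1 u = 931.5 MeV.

298 MeV

Z = 17, so N = A − Z = 35 − 17 = 18.
Mass of separated nucleons = 17(1.007825) + 18(1.0086649) = 17.133025 + 18.1559682 = 35.2889932 u
The mass defect is 35.2889932 − 34.96885 = 0.3201432 u.
Binding energy = Δm·c² = 0.3201432 × 931.5 MeV/u = 298.213 MeV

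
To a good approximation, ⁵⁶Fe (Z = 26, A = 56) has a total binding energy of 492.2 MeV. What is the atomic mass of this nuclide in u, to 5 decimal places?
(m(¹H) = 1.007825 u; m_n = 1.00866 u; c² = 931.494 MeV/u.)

Mass defect = 492.2 MeV / (931.494 MeV/u) = 0.5283985 u
Constituent mass = 26(1.007825) + 30(1.00866) = 56.463250 u
Atomic mass = 56.463250 − 0.5283985 = 55.9348515 u ≈ 55.93485 u (to 5 decimal places)

55.93485 u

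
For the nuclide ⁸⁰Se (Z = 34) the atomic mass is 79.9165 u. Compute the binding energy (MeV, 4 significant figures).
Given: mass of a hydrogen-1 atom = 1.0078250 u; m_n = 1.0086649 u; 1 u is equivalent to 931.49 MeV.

696.9 MeV

Z = 34, so N = A − Z = 80 − 34 = 46.
Mass of separated nucleons = 34(1.0078250) + 46(1.0086649) = 34.2660500 + 46.3985854 = 80.6646354 u
The mass defect is 80.6646354 − 79.9165 = 0.7481354 u.
Converting to energy: 0.7481354 u × 931.49 MeV/u = 696.881 MeV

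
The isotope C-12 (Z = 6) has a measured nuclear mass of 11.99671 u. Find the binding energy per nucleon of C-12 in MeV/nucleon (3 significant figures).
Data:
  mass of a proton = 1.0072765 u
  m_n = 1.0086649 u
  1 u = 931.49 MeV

7.68 MeV/nucleon

Total constituent mass: 6 × 1.0072765 + 6 × 1.0086649 = 12.0956484 u
Δm = 12.0956484 − 11.99671 = 0.0989384 u
Binding energy = Δm·c² = 0.0989384 × 931.49 MeV/u = 92.1601 MeV
Per nucleon: 92.1601 / 12 = 7.680 MeV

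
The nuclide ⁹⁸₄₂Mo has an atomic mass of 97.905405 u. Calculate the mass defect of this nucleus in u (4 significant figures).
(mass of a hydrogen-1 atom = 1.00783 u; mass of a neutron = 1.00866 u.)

Z = 42, so N = A − Z = 98 − 42 = 56.
Mass of separated nucleons = 42(1.00783) + 56(1.00866) = 42.32886 + 56.48496 = 98.81382 u
Mass defect Δm = 98.81382 − 97.905405 = 0.908415 u

0.9084 u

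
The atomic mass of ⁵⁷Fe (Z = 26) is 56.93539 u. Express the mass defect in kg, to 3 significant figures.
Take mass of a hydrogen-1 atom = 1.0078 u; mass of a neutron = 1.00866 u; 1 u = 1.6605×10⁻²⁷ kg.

Mass of separated nucleons = 26(1.0078) + 31(1.00866) = 26.2028 + 31.26846 = 57.47126 u
Mass defect Δm = 57.47126 − 56.93539 = 0.53587 u
In SI units: 0.53587 u × 1.6605×10⁻²⁷ kg/u = 8.8981e-28 kg

8.90e-28 kg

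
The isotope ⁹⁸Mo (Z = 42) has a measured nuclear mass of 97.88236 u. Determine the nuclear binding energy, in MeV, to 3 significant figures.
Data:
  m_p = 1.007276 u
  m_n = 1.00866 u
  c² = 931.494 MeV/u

The nucleus contains 42 protons and 98 − 42 = 56 neutrons.
Σm = 42·m_p + 56·m_n = 42.305592 + 56.48496 = 98.790552 u
Mass defect Δm = 98.790552 − 97.88236 = 0.908192 u
E_B = 0.908192 × 931.494 = 845.975 MeV

846 MeV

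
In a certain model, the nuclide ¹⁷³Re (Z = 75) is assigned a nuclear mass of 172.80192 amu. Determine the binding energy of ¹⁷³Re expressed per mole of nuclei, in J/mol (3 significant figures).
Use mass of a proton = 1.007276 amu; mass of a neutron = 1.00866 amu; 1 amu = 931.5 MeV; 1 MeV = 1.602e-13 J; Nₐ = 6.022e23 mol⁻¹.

1.43e+14 J/mol

Mass of separated nucleons = 75(1.007276) + 98(1.00866) = 75.545700 + 98.84868 = 174.394380 amu
Mass defect Δm = 174.394380 − 172.80192 = 1.592460 amu
Binding energy = Δm·c² = 1.592460 × 931.5 MeV/amu = 1483.38 MeV
Per nucleus in joules: 1483.38 MeV × 1.602e-13 J/MeV = 2.3764e-10 J
Per mole: 2.3764e-10 J × 6.022e23 mol⁻¹ = 1.4311e+14 J/mol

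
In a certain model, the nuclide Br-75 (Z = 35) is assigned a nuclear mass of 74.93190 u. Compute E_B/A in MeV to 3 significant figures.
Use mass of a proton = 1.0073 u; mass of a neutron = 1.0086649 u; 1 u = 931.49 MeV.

With 35 protons and 40 neutrons (A = 75):
Σm = 35·m_p + 40·m_n = 35.2555 + 40.3465960 = 75.6020960 u
Δm = 75.6020960 − 74.93190 = 0.6701960 u
Converting to energy: 0.6701960 u × 931.49 MeV/u = 624.281 MeV
Dividing by A = 75 gives 8.324 MeV per nucleon.

8.32 MeV/nucleon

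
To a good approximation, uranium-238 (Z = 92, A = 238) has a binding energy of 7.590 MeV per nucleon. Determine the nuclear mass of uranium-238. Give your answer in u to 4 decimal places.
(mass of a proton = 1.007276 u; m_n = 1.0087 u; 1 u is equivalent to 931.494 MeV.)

238.0003 u

Total binding energy = 238 × 7.590 = 1806.420 MeV
Mass defect = 1806.420 MeV / (931.494 MeV/u) = 1.939272 u
Constituent mass = 92(1.007276) + 146(1.0087) = 239.939592 u
Nuclear mass = 239.939592 − 1.939272 = 238.000320 u ≈ 238.0003 u (to 4 decimal places)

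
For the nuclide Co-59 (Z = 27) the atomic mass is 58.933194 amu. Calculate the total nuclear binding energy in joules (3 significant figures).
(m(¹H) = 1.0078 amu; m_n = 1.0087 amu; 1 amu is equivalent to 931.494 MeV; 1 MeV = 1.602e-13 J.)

8.29e-11 J

Σm = 27·m(¹H) + 32·m_n = 27.2106 + 32.2784 = 59.4890 amu
The mass defect is 59.4890 − 58.933194 = 0.555806 amu.
E_B = 0.555806 × 931.494 = 517.730 MeV
In joules: 517.730 MeV × 1.602e-13 J/MeV = 8.2940e-11 J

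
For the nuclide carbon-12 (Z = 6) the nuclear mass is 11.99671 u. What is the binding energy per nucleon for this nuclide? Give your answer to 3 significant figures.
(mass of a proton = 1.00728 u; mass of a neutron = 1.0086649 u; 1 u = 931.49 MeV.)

The nucleus contains 6 protons and 12 − 6 = 6 neutrons.
Σm = 6·m_p + 6·m_n = 6.04368 + 6.0519894 = 12.0956694 u
Mass defect Δm = 12.0956694 − 11.99671 = 0.0989594 u
Converting to energy: 0.0989594 u × 931.49 MeV/u = 92.1797 MeV
BE/A = 92.1797 MeV / 12 = 7.682 MeV/nucleon

7.68 MeV/nucleon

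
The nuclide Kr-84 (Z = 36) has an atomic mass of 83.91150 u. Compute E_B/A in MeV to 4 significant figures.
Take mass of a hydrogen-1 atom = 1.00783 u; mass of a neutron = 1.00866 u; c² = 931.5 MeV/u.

8.717 MeV/nucleon

Σm = 36·m(¹H) + 48·m_n = 36.28188 + 48.41568 = 84.69756 u
Δm = 84.69756 − 83.91150 = 0.78606 u
Binding energy = Δm·c² = 0.78606 × 931.5 MeV/u = 732.215 MeV
Per nucleon: 732.215 / 84 = 8.717 MeV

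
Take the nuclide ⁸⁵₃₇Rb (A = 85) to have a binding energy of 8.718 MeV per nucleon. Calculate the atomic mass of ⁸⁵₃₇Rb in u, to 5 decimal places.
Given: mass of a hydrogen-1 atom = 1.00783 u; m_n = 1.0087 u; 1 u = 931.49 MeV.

Total binding energy = 85 × 8.718 = 741.030 MeV
Mass defect = 741.030 MeV / (931.49 MeV/u) = 0.7955319 u
Constituent mass = 37(1.00783) + 48(1.0087) = 85.70731 u
Atomic mass = 85.70731 − 0.7955319 = 84.9117781 u ≈ 84.91178 u (to 5 decimal places)

84.91178 u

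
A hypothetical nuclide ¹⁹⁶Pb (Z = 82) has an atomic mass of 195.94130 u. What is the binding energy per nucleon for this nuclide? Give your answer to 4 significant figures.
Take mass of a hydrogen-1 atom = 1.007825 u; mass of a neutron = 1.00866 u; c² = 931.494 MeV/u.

8.020 MeV/nucleon

Total constituent mass: 82 × 1.007825 + 114 × 1.00866 = 197.628890 u
The mass defect is 197.628890 − 195.94130 = 1.687590 u.
Binding energy = Δm·c² = 1.687590 × 931.494 MeV/u = 1571.98 MeV
Dividing by A = 196 gives 8.020 MeV per nucleon.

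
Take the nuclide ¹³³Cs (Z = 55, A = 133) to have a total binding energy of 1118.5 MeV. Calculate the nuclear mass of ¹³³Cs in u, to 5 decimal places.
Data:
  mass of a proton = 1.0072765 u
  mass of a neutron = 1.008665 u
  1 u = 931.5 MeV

132.87533 u

Mass defect = 1118.5 MeV / (931.5 MeV/u) = 1.2007515 u
Constituent mass = 55(1.0072765) + 78(1.008665) = 134.0760775 u
Nuclear mass = 134.0760775 − 1.2007515 = 132.8753260 u ≈ 132.87533 u (to 5 decimal places)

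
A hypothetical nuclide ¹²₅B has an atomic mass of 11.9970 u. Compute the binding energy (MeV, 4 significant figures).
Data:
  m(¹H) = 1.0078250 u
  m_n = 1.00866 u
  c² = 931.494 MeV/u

95.71 MeV

Z = 5, so N = A − Z = 12 − 5 = 7.
Total constituent mass: 5 × 1.0078250 + 7 × 1.00866 = 12.0997450 u
The mass defect is 12.0997450 − 11.9970 = 0.1027450 u.
E_B = 0.1027450 × 931.494 = 95.7064 MeV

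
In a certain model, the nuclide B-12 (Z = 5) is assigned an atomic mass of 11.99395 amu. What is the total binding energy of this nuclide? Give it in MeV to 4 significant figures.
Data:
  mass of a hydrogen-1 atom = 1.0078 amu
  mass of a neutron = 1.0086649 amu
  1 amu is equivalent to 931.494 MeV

The nucleus contains 5 protons and 12 − 5 = 7 neutrons.
Mass of separated nucleons = 5(1.0078) + 7(1.0086649) = 5.0390 + 7.0606543 = 12.0996543 amu
Δm = 12.0996543 − 11.99395 = 0.1057043 amu
E_B = 0.1057043 × 931.494 = 98.4629 MeV

98.46 MeV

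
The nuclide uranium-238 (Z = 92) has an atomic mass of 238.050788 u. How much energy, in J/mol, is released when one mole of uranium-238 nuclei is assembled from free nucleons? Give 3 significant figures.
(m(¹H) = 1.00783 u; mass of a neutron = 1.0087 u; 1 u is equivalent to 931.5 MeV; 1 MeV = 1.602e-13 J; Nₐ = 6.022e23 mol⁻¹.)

1.74e+14 J/mol

With 92 protons and 146 neutrons (A = 238):
Mass of separated nucleons = 92(1.00783) + 146(1.0087) = 92.72036 + 147.2702 = 239.99056 u
Mass defect Δm = 239.99056 − 238.050788 = 1.939772 u
E_B = 1.939772 × 931.5 = 1806.90 MeV
Per nucleus in joules: 1806.90 MeV × 1.602e-13 J/MeV = 2.8947e-10 J
Per mole: 2.8947e-10 J × 6.022e23 mol⁻¹ = 1.7432e+14 J/mol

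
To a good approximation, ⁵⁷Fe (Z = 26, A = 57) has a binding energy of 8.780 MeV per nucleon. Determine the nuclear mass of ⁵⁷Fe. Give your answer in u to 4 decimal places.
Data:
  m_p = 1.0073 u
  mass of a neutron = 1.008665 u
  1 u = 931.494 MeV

Total binding energy = 57 × 8.780 = 500.460 MeV
Mass defect = 500.460 MeV / (931.494 MeV/u) = 0.537266 u
Constituent mass = 26(1.0073) + 31(1.008665) = 57.458415 u
Nuclear mass = 57.458415 − 0.537266 = 56.921149 u ≈ 56.9211 u (to 4 decimal places)

56.9211 u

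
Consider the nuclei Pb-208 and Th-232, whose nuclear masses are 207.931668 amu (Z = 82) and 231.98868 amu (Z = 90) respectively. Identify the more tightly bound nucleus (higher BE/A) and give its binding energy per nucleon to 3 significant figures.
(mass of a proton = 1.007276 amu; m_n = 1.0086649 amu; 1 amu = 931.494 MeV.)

Pb-208; 7.87 MeV/nucleon

Pb-208: Σm = 82(1.007276) + 126(1.0086649) = 209.6884094 amu; Δm = 1.7567414 amu; E_B = 1636.4 MeV; E_B/A = 7.867 MeV
Th-232: Σm = 90(1.007276) + 142(1.0086649) = 233.8852558 amu; Δm = 1.8965758 amu; E_B = 1766.65 MeV; E_B/A = 7.6149 MeV
Pb-208 has the higher binding energy per nucleon, so it is the more tightly bound nucleus.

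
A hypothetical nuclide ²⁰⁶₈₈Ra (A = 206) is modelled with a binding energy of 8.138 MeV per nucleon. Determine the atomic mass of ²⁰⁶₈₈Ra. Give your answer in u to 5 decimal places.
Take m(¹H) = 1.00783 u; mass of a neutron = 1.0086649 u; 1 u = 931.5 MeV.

205.91179 u

Total binding energy = 206 × 8.138 = 1676.428 MeV
Mass defect = 1676.428 MeV / (931.5 MeV/u) = 1.7997080 u
Constituent mass = 88(1.00783) + 118(1.0086649) = 207.7114982 u
Atomic mass = 207.7114982 − 1.7997080 = 205.9117902 u ≈ 205.91179 u (to 5 decimal places)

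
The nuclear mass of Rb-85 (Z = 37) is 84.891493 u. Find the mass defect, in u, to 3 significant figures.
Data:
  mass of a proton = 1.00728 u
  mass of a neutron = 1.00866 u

0.794 u

With 37 protons and 48 neutrons (A = 85):
Mass of separated nucleons = 37(1.00728) + 48(1.00866) = 37.26936 + 48.41568 = 85.68504 u
Δm = 85.68504 − 84.891493 = 0.793547 u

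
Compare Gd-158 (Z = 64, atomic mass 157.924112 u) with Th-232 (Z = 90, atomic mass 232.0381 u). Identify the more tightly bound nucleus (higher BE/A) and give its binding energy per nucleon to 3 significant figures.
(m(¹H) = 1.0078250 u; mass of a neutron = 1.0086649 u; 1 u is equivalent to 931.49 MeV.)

Gd-158; 8.20 MeV/nucleon

Gd-158: Σm = 64(1.0078250) + 94(1.0086649) = 159.3153006 u; Δm = 1.3911886 u; E_B = 1295.9 MeV; E_B/A = 8.202 MeV
Th-232: Σm = 90(1.0078250) + 142(1.0086649) = 233.9346658 u; Δm = 1.8965658 u; E_B = 1766.63 MeV; E_B/A = 7.6148 MeV
Gd-158 has the higher binding energy per nucleon, so it is the more tightly bound nucleus.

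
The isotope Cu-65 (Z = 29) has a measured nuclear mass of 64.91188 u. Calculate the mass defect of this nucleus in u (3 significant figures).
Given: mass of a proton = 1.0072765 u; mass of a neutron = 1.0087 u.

Z = 29, so N = A − Z = 65 − 29 = 36.
Total constituent mass: 29 × 1.0072765 + 36 × 1.0087 = 65.5242185 u
Δm = 65.5242185 − 64.91188 = 0.6123385 u

0.612 u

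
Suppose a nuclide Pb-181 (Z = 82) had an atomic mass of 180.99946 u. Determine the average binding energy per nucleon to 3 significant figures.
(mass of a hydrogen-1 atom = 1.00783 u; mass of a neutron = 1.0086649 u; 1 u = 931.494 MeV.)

The nucleus contains 82 protons and 181 − 82 = 99 neutrons.
Σm = 82·m(¹H) + 99·m_n = 82.64206 + 99.8578251 = 182.4998851 u
The mass defect is 182.4998851 − 180.99946 = 1.5004251 u.
Converting to energy: 1.5004251 u × 931.494 MeV/u = 1397.64 MeV
BE/A = 1397.64 MeV / 181 = 7.722 MeV/nucleon

7.72 MeV/nucleon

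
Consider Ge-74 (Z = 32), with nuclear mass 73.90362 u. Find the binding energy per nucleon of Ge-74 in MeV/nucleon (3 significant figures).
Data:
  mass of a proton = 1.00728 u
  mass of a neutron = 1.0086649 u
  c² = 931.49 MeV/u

8.73 MeV/nucleon

The nucleus contains 32 protons and 74 − 32 = 42 neutrons.
Σm = 32·m_p + 42·m_n = 32.23296 + 42.3639258 = 74.5968858 u
The mass defect is 74.5968858 − 73.90362 = 0.6932658 u.
Converting to energy: 0.6932658 u × 931.49 MeV/u = 645.770 MeV
Per nucleon: 645.770 / 74 = 8.727 MeV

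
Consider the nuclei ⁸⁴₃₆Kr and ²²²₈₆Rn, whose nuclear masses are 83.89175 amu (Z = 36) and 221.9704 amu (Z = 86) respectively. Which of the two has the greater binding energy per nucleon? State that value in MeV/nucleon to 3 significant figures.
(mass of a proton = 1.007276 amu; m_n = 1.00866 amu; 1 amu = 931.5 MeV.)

⁸⁴₃₆Kr: Σm = 36(1.007276) + 48(1.00866) = 84.677616 amu; Δm = 0.785866 amu; E_B = 732.034 MeV; E_B/A = 8.7147 MeV
²²²₈₆Rn: Σm = 86(1.007276) + 136(1.00866) = 223.803496 amu; Δm = 1.833096 amu; E_B = 1707.53 MeV; E_B/A = 7.692 MeV
⁸⁴₃₆Kr has the higher binding energy per nucleon, so it is the more tightly bound nucleus.

⁸⁴₃₆Kr; 8.71 MeV/nucleon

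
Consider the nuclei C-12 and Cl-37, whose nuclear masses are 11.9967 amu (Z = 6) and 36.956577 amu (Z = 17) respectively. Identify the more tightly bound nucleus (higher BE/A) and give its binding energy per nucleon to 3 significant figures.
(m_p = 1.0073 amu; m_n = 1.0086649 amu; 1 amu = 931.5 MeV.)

C-12: Σm = 6(1.0073) + 6(1.0086649) = 12.0957894 amu; Δm = 0.0990894 amu; E_B = 92.302 MeV; E_B/A = 7.692 MeV
Cl-37: Σm = 17(1.0073) + 20(1.0086649) = 37.2973980 amu; Δm = 0.3408210 amu; E_B = 317.47 MeV; E_B/A = 8.580 MeV
Cl-37 has the higher binding energy per nucleon, so it is the more tightly bound nucleus.

Cl-37; 8.58 MeV/nucleon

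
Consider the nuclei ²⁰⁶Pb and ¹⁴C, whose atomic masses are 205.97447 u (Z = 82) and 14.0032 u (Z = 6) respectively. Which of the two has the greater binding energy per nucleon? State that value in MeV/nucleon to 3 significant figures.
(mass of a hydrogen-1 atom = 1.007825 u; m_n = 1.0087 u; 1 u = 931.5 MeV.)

²⁰⁶Pb; 7.90 MeV/nucleon

²⁰⁶Pb: Σm = 82(1.007825) + 124(1.0087) = 207.720450 u; Δm = 1.745980 u; E_B = 1626.4 MeV; E_B/A = 7.895 MeV
¹⁴C: Σm = 6(1.007825) + 8(1.0087) = 14.116550 u; Δm = 0.113350 u; E_B = 105.59 MeV; E_B/A = 7.542 MeV
²⁰⁶Pb has the higher binding energy per nucleon, so it is the more tightly bound nucleus.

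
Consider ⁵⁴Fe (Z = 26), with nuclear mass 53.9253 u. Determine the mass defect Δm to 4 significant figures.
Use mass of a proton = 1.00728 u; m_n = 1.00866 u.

0.5065 u

The nucleus contains 26 protons and 54 − 26 = 28 neutrons.
Mass of separated nucleons = 26(1.00728) + 28(1.00866) = 26.18928 + 28.24248 = 54.43176 u
Δm = 54.43176 − 53.9253 = 0.50646 u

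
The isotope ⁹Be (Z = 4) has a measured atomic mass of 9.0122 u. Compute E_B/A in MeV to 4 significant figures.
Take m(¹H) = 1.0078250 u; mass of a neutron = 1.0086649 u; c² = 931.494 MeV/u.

6.461 MeV/nucleon

Z = 4, so N = A − Z = 9 − 4 = 5.
Total constituent mass: 4 × 1.0078250 + 5 × 1.0086649 = 9.0746245 u
The mass defect is 9.0746245 − 9.0122 = 0.0624245 u.
Converting to energy: 0.0624245 u × 931.494 MeV/u = 58.1480 MeV
BE/A = 58.1480 MeV / 9 = 6.461 MeV/nucleon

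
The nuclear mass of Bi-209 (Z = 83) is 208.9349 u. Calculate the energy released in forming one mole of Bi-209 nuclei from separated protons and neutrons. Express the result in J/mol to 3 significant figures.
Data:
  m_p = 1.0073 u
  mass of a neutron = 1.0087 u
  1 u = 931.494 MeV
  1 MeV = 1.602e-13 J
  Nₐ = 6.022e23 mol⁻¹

1.59e+14 J/mol

With 83 protons and 126 neutrons (A = 209):
Total constituent mass: 83 × 1.0073 + 126 × 1.0087 = 210.7021 u
The mass defect is 210.7021 − 208.9349 = 1.7672 u.
Binding energy = Δm·c² = 1.7672 × 931.494 MeV/u = 1646.14 MeV
Per nucleus in joules: 1646.14 MeV × 1.602e-13 J/MeV = 2.6371e-10 J
Per mole: 2.6371e-10 J × 6.022e23 mol⁻¹ = 1.5881e+14 J/mol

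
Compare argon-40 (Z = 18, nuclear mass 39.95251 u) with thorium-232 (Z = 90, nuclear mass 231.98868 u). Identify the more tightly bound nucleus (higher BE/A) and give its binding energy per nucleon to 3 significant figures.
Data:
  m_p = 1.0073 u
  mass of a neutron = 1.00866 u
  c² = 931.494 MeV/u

argon-40: Σm = 18(1.0073) + 22(1.00866) = 40.32192 u; Δm = 0.36941 u; E_B = 344.10 MeV; E_B/A = 8.603 MeV
thorium-232: Σm = 90(1.0073) + 142(1.00866) = 233.88672 u; Δm = 1.89804 u; E_B = 1768.0 MeV; E_B/A = 7.621 MeV
argon-40 has the higher binding energy per nucleon, so it is the more tightly bound nucleus.

argon-40; 8.60 MeV/nucleon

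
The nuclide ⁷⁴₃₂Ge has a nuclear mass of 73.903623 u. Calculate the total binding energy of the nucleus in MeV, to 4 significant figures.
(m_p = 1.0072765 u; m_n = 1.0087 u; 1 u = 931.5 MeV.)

Mass of separated nucleons = 32(1.0072765) + 42(1.0087) = 32.2328480 + 42.3654 = 74.5982480 u
Δm = 74.5982480 − 73.903623 = 0.6946250 u
E_B = 0.6946250 × 931.5 = 647.043 MeV

647.0 MeV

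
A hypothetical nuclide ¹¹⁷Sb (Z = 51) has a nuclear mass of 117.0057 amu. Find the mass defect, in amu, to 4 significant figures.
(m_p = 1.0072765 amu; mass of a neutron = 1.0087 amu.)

The nucleus contains 51 protons and 117 − 51 = 66 neutrons.
Mass of separated nucleons = 51(1.0072765) + 66(1.0087) = 51.3711015 + 66.5742 = 117.9453015 amu
Mass defect Δm = 117.9453015 − 117.0057 = 0.9396015 amu

0.9396 amu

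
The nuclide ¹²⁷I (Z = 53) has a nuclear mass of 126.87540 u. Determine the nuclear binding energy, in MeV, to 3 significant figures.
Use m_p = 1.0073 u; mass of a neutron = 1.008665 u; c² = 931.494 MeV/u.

Z = 53, so N = A − Z = 127 − 53 = 74.
Σm = 53·m_p + 74·m_n = 53.3869 + 74.641210 = 128.028110 u
Δm = 128.028110 − 126.87540 = 1.152710 u
E_B = 1.152710 × 931.494 = 1073.74 MeV

1070 MeV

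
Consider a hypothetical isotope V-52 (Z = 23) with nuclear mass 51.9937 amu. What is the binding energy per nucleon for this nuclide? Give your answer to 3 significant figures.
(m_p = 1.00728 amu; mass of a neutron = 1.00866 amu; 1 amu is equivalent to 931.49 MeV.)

7.61 MeV/nucleon

Total constituent mass: 23 × 1.00728 + 29 × 1.00866 = 52.41858 amu
Mass defect Δm = 52.41858 − 51.9937 = 0.42488 amu
Converting to energy: 0.42488 amu × 931.49 MeV/amu = 395.771 MeV
Dividing by A = 52 gives 7.611 MeV per nucleon.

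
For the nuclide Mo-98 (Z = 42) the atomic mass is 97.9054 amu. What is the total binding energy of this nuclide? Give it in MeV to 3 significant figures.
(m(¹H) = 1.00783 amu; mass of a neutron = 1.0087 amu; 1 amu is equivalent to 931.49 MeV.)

848 MeV

With 42 protons and 56 neutrons (A = 98):
Σm = 42·m(¹H) + 56·m_n = 42.32886 + 56.4872 = 98.81606 amu
Mass defect Δm = 98.81606 − 97.9054 = 0.91066 amu
Converting to energy: 0.91066 amu × 931.49 MeV/amu = 848.271 MeV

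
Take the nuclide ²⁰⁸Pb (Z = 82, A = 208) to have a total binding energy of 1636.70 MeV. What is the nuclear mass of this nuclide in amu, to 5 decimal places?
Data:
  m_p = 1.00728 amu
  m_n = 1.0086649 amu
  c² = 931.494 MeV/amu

Mass defect = 1636.70 MeV / (931.494 MeV/amu) = 1.7570698 amu
Constituent mass = 82(1.00728) + 126(1.0086649) = 209.6887374 amu
Nuclear mass = 209.6887374 − 1.7570698 = 207.9316676 amu ≈ 207.93167 amu (to 5 decimal places)

207.93167 amu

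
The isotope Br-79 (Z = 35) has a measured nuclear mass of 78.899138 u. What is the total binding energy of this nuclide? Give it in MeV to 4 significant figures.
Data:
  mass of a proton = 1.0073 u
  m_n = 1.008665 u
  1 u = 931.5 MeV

The nucleus contains 35 protons and 79 − 35 = 44 neutrons.
Mass of separated nucleons = 35(1.0073) + 44(1.008665) = 35.2555 + 44.381260 = 79.636760 u
The mass defect is 79.636760 − 78.899138 = 0.737622 u.
E_B = 0.737622 × 931.5 = 687.095 MeV

687.1 MeV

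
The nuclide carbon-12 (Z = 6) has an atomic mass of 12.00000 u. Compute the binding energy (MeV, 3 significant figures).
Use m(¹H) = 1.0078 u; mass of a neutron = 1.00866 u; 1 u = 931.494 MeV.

92.0 MeV

Total constituent mass: 6 × 1.0078 + 6 × 1.00866 = 12.09876 u
Mass defect Δm = 12.09876 − 12.00000 = 0.09876 u
E_B = 0.09876 × 931.494 = 91.9943 MeV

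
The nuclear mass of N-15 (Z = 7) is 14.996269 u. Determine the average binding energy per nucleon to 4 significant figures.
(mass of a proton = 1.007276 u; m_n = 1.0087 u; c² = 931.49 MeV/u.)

Mass of separated nucleons = 7(1.007276) + 8(1.0087) = 7.050932 + 8.0696 = 15.120532 u
Mass defect Δm = 15.120532 − 14.996269 = 0.124263 u
Converting to energy: 0.124263 u × 931.49 MeV/u = 115.750 MeV
Dividing by A = 15 gives 7.717 MeV per nucleon.

7.717 MeV/nucleon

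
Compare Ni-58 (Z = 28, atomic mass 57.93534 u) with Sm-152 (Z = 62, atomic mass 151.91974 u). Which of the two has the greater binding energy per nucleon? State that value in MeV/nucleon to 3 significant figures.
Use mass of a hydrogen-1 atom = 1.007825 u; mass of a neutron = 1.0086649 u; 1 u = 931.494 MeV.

Ni-58; 8.73 MeV/nucleon

Ni-58: Σm = 28(1.007825) + 30(1.0086649) = 58.4790470 u; Δm = 0.5437070 u; E_B = 506.46 MeV; E_B/A = 8.732 MeV
Sm-152: Σm = 62(1.007825) + 90(1.0086649) = 153.2649910 u; Δm = 1.3452510 u; E_B = 1253.1 MeV; E_B/A = 8.244 MeV
Ni-58 has the higher binding energy per nucleon, so it is the more tightly bound nucleus.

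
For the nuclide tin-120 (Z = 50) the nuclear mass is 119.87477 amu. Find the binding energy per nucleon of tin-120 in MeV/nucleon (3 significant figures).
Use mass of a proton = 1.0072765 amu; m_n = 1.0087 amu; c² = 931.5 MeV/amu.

Z = 50, so N = A − Z = 120 − 50 = 70.
Σm = 50·m_p + 70·m_n = 50.3638250 + 70.6090 = 120.9728250 amu
Δm = 120.9728250 − 119.87477 = 1.0980550 amu
Binding energy = Δm·c² = 1.0980550 × 931.5 MeV/amu = 1022.84 MeV
Dividing by A = 120 gives 8.524 MeV per nucleon.

8.52 MeV/nucleon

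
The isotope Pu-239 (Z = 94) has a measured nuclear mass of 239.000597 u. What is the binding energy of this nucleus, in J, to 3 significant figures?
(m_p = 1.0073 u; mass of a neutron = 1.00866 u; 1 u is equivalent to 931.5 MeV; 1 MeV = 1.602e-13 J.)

The nucleus contains 94 protons and 239 − 94 = 145 neutrons.
Mass of separated nucleons = 94(1.0073) + 145(1.00866) = 94.6862 + 146.25570 = 240.94190 u
The mass defect is 240.94190 − 239.000597 = 1.941303 u.
E_B = 1.941303 × 931.5 = 1808.32 MeV
In joules: 1808.32 MeV × 1.602e-13 J/MeV = 2.8969e-10 J

2.90e-10 J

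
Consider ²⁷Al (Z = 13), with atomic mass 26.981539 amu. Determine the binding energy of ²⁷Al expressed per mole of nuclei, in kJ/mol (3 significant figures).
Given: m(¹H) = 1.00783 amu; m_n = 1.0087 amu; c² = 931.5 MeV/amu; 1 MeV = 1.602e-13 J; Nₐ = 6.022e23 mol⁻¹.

2.18e+10 kJ/mol

Σm = 13·m(¹H) + 14·m_n = 13.10179 + 14.1218 = 27.22359 amu
Δm = 27.22359 − 26.981539 = 0.242051 amu
Binding energy = Δm·c² = 0.242051 × 931.5 MeV/amu = 225.471 MeV
Per nucleus in joules: 225.471 MeV × 1.602e-13 J/MeV = 3.6120e-11 J
Per mole: 3.6120e-11 J × 6.022e23 mol⁻¹ = 2.1751e+13 J/mol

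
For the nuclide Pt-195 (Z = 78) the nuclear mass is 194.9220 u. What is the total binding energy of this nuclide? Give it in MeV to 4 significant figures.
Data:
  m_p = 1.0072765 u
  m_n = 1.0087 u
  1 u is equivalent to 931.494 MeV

1550 MeV

Total constituent mass: 78 × 1.0072765 + 117 × 1.0087 = 196.5854670 u
Δm = 196.5854670 − 194.9220 = 1.6634670 u
Converting to energy: 1.6634670 u × 931.494 MeV/u = 1549.51 MeV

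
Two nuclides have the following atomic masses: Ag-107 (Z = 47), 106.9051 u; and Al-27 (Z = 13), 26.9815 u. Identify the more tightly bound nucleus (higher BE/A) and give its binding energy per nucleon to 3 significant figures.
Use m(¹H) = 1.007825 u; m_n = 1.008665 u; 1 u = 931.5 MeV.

Ag-107: Σm = 47(1.007825) + 60(1.008665) = 107.887675 u; Δm = 0.982575 u; E_B = 915.27 MeV; E_B/A = 8.554 MeV
Al-27: Σm = 13(1.007825) + 14(1.008665) = 27.223035 u; Δm = 0.241535 u; E_B = 224.99 MeV; E_B/A = 8.333 MeV
Ag-107 has the higher binding energy per nucleon, so it is the more tightly bound nucleus.

Ag-107; 8.55 MeV/nucleon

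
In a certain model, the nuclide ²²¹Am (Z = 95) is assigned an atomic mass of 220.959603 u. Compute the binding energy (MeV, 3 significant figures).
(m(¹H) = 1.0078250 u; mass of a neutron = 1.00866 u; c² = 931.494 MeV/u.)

The nucleus contains 95 protons and 221 − 95 = 126 neutrons.
Σm = 95·m(¹H) + 126·m_n = 95.7433750 + 127.09116 = 222.8345350 u
The mass defect is 222.8345350 − 220.959603 = 1.8749320 u.
Converting to energy: 1.8749320 u × 931.494 MeV/u = 1746.49 MeV

1750 MeV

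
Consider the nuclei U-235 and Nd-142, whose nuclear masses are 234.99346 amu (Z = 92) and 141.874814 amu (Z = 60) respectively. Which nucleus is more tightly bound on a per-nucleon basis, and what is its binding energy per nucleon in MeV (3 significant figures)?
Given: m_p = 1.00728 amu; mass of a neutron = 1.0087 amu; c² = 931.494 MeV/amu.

Nd-142; 8.37 MeV/nucleon

U-235: Σm = 92(1.00728) + 143(1.0087) = 236.91386 amu; Δm = 1.92040 amu; E_B = 1788.8 MeV; E_B/A = 7.612 MeV
Nd-142: Σm = 60(1.00728) + 82(1.0087) = 143.15020 amu; Δm = 1.275386 amu; E_B = 1188.0 MeV; E_B/A = 8.366 MeV
Nd-142 has the higher binding energy per nucleon, so it is the more tightly bound nucleus.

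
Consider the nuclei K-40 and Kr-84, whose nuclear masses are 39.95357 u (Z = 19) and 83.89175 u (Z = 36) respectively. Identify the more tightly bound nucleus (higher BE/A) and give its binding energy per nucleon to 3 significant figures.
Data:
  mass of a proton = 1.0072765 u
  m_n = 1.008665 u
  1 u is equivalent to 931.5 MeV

K-40: Σm = 19(1.0072765) + 21(1.008665) = 40.3202185 u; Δm = 0.3666485 u; E_B = 341.53 MeV; E_B/A = 8.538 MeV
Kr-84: Σm = 36(1.0072765) + 48(1.008665) = 84.6778740 u; Δm = 0.7861240 u; E_B = 732.27 MeV; E_B/A = 8.718 MeV
Kr-84 has the higher binding energy per nucleon, so it is the more tightly bound nucleus.

Kr-84; 8.72 MeV/nucleon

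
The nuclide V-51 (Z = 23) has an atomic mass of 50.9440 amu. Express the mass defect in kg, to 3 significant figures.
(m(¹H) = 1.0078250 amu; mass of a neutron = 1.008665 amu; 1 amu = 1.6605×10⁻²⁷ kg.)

7.95e-28 kg

The nucleus contains 23 protons and 51 − 23 = 28 neutrons.
Σm = 23·m(¹H) + 28·m_n = 23.1799750 + 28.242620 = 51.4225950 amu
Δm = 51.4225950 − 50.9440 = 0.4785950 amu
In SI units: 0.4785950 amu × 1.6605×10⁻²⁷ kg/amu = 7.9471e-28 kg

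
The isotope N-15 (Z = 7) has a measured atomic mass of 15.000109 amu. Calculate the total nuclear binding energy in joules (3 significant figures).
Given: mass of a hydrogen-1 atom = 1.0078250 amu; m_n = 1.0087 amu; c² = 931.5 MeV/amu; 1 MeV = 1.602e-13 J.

1.85e-11 J

With 7 protons and 8 neutrons (A = 15):
Mass of separated nucleons = 7(1.0078250) + 8(1.0087) = 7.0547750 + 8.0696 = 15.1243750 amu
Δm = 15.1243750 − 15.000109 = 0.1242660 amu
Converting to energy: 0.1242660 amu × 931.5 MeV/amu = 115.754 MeV
In joules: 115.754 MeV × 1.602e-13 J/MeV = 1.8544e-11 J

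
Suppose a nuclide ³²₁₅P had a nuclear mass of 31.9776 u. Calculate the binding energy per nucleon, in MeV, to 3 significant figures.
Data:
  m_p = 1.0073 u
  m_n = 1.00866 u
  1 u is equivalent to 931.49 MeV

8.12 MeV/nucleon

Total constituent mass: 15 × 1.0073 + 17 × 1.00866 = 32.25672 u
Mass defect Δm = 32.25672 − 31.9776 = 0.27912 u
Converting to energy: 0.27912 u × 931.49 MeV/u = 259.997 MeV
Per nucleon: 259.997 / 32 = 8.1249 MeV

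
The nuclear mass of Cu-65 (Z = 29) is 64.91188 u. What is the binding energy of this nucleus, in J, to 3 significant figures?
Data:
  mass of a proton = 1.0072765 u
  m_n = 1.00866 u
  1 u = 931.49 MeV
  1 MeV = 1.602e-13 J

9.12e-11 J

The nucleus contains 29 protons and 65 − 29 = 36 neutrons.
Σm = 29·m_p + 36·m_n = 29.2110185 + 36.31176 = 65.5227785 u
The mass defect is 65.5227785 − 64.91188 = 0.6108985 u.
Binding energy = Δm·c² = 0.6108985 × 931.49 MeV/u = 569.046 MeV
In joules: 569.046 MeV × 1.602e-13 J/MeV = 9.1161e-11 J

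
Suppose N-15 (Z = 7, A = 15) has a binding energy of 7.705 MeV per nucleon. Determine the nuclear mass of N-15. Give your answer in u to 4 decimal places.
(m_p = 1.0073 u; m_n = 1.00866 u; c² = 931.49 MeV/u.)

14.9963 u

Total binding energy = 15 × 7.705 = 115.575 MeV
Mass defect = 115.575 MeV / (931.49 MeV/u) = 0.124075 u
Constituent mass = 7(1.0073) + 8(1.00866) = 15.12038 u
Nuclear mass = 15.12038 − 0.124075 = 14.996305 u ≈ 14.9963 u (to 4 decimal places)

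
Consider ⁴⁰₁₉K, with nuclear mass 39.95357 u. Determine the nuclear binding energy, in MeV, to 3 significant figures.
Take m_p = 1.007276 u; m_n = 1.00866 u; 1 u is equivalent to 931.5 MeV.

341 MeV

With 19 protons and 21 neutrons (A = 40):
Mass of separated nucleons = 19(1.007276) + 21(1.00866) = 19.138244 + 21.18186 = 40.320104 u
The mass defect is 40.320104 − 39.95357 = 0.366534 u.
Converting to energy: 0.366534 u × 931.5 MeV/u = 341.426 MeV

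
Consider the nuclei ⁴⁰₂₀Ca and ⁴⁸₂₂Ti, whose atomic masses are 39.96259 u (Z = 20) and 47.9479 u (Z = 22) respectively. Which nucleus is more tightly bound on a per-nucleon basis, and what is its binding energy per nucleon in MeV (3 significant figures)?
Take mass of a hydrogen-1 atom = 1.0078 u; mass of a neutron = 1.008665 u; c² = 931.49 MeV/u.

⁴⁰₂₀Ca: Σm = 20(1.0078) + 20(1.008665) = 40.329300 u; Δm = 0.366710 u; E_B = 341.59 MeV; E_B/A = 8.540 MeV
⁴⁸₂₂Ti: Σm = 22(1.0078) + 26(1.008665) = 48.396890 u; Δm = 0.448990 u; E_B = 418.23 MeV; E_B/A = 8.713 MeV
⁴⁸₂₂Ti has the higher binding energy per nucleon, so it is the more tightly bound nucleus.

⁴⁸₂₂Ti; 8.71 MeV/nucleon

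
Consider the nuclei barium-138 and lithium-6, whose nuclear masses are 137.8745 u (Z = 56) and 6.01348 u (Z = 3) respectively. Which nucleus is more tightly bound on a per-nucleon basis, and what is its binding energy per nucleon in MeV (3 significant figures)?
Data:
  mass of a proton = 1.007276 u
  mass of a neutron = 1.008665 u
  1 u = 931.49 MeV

barium-138: Σm = 56(1.007276) + 82(1.008665) = 139.117986 u; Δm = 1.243486 u; E_B = 1158.3 MeV; E_B/A = 8.393 MeV
lithium-6: Σm = 3(1.007276) + 3(1.008665) = 6.047823 u; Δm = 0.034343 u; E_B = 31.990 MeV; E_B/A = 5.332 MeV
barium-138 has the higher binding energy per nucleon, so it is the more tightly bound nucleus.

barium-138; 8.39 MeV/nucleon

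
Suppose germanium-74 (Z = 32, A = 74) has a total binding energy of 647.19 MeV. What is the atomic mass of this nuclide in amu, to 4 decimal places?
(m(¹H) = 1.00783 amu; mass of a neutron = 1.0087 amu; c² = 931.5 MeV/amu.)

Mass defect = 647.19 MeV / (931.5 MeV/amu) = 0.694783 amu
Constituent mass = 32(1.00783) + 42(1.0087) = 74.61596 amu
Atomic mass = 74.61596 − 0.694783 = 73.921177 amu ≈ 73.9212 amu (to 4 decimal places)

73.9212 amu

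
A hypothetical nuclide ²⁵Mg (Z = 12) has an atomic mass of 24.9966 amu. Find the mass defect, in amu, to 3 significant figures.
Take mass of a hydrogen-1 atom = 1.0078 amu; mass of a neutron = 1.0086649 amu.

Z = 12, so N = A − Z = 25 − 12 = 13.
Mass of separated nucleons = 12(1.0078) + 13(1.0086649) = 12.0936 + 13.1126437 = 25.2062437 amu
Δm = 25.2062437 − 24.9966 = 0.2096437 amu

0.210 amu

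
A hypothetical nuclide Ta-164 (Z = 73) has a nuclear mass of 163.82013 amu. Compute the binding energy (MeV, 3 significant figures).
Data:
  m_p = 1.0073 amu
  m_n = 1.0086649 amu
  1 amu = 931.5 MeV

Total constituent mass: 73 × 1.0073 + 91 × 1.0086649 = 165.3214059 amu
Δm = 165.3214059 − 163.82013 = 1.5012759 amu
Binding energy = Δm·c² = 1.5012759 × 931.5 MeV/amu = 1398.44 MeV

1400 MeV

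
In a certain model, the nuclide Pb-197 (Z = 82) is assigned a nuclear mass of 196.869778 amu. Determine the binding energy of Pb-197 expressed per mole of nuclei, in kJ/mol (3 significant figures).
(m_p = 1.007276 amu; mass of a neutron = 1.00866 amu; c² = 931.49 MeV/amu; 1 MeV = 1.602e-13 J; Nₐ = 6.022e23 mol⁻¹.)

With 82 protons and 115 neutrons (A = 197):
Σm = 82·m_p + 115·m_n = 82.596632 + 115.99590 = 198.592532 amu
Δm = 198.592532 − 196.869778 = 1.722754 amu
E_B = 1.722754 × 931.49 = 1604.73 MeV
Per nucleus in joules: 1604.73 MeV × 1.602e-13 J/MeV = 2.5708e-10 J
Per mole: 2.5708e-10 J × 6.022e23 mol⁻¹ = 1.5481e+14 J/mol

1.55e+11 kJ/mol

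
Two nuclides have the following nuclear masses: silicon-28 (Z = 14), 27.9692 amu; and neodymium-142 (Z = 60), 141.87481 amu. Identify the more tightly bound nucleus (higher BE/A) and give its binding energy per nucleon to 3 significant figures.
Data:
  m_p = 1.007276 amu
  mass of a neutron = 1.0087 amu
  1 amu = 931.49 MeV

silicon-28; 8.47 MeV/nucleon

silicon-28: Σm = 14(1.007276) + 14(1.0087) = 28.223664 amu; Δm = 0.254464 amu; E_B = 237.03 MeV; E_B/A = 8.465 MeV
neodymium-142: Σm = 60(1.007276) + 82(1.0087) = 143.149960 amu; Δm = 1.275150 amu; E_B = 1187.79 MeV; E_B/A = 8.3647 MeV
silicon-28 has the higher binding energy per nucleon, so it is the more tightly bound nucleus.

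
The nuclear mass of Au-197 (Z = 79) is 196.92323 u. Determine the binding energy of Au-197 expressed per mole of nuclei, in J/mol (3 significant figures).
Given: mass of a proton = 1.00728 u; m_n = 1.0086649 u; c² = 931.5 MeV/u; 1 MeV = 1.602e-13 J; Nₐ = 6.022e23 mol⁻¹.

Z = 79, so N = A − Z = 197 − 79 = 118.
Σm = 79·m_p + 118·m_n = 79.57512 + 119.0224582 = 198.5975782 u
The mass defect is 198.5975782 − 196.92323 = 1.6743482 u.
E_B = 1.6743482 × 931.5 = 1559.66 MeV
Per nucleus in joules: 1559.66 MeV × 1.602e-13 J/MeV = 2.4986e-10 J
Per mole: 2.4986e-10 J × 6.022e23 mol⁻¹ = 1.5047e+14 J/mol

1.50e+14 J/mol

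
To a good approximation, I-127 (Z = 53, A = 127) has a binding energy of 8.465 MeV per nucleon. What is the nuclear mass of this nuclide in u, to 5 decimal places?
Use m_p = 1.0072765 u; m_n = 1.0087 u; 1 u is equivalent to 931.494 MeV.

Total binding energy = 127 × 8.465 = 1075.055 MeV
Mass defect = 1075.055 MeV / (931.494 MeV/u) = 1.1541191 u
Constituent mass = 53(1.0072765) + 74(1.0087) = 128.0294545 u
Nuclear mass = 128.0294545 − 1.1541191 = 126.8753354 u ≈ 126.87534 u (to 5 decimal places)

126.87534 u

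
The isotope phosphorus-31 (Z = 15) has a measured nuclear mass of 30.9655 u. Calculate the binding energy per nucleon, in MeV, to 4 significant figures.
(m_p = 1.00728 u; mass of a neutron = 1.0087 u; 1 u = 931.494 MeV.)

8.501 MeV/nucleon

With 15 protons and 16 neutrons (A = 31):
Mass of separated nucleons = 15(1.00728) + 16(1.0087) = 15.10920 + 16.1392 = 31.24840 u
The mass defect is 31.24840 − 30.9655 = 0.28290 u.
Binding energy = Δm·c² = 0.28290 × 931.494 MeV/u = 263.520 MeV
Dividing by A = 31 gives 8.501 MeV per nucleon.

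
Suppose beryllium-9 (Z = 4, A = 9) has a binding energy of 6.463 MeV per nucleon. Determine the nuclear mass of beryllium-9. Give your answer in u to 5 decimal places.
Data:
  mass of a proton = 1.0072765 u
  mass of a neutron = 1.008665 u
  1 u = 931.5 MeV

9.00999 u

Total binding energy = 9 × 6.463 = 58.167 MeV
Mass defect = 58.167 MeV / (931.5 MeV/u) = 0.0624444 u
Constituent mass = 4(1.0072765) + 5(1.008665) = 9.0724310 u
Nuclear mass = 9.0724310 − 0.0624444 = 9.0099866 u ≈ 9.00999 u (to 5 decimal places)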